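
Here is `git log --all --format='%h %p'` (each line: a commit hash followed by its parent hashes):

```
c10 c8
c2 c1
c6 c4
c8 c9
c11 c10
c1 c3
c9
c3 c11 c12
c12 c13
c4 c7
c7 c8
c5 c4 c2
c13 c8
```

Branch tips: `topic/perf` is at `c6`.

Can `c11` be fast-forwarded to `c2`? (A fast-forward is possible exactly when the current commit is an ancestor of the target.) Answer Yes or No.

Yes

A fast-forward from c11 to c2 is possible iff c11 is an ancestor of c2.
Ancestors of c2: {c1, c10, c11, c12, c13, c2, c3, c8, c9}.
c11 is among them, so fast-forward is possible.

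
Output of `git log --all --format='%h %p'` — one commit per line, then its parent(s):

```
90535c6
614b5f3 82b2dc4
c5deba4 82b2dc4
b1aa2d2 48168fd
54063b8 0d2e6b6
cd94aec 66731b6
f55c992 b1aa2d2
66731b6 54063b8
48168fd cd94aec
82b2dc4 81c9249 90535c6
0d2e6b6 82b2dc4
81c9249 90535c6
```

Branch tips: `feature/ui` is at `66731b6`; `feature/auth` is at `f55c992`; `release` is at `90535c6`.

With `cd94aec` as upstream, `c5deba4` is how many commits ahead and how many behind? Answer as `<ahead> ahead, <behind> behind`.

1 ahead, 4 behind

Reachable from c5deba4: {81c9249, 82b2dc4, 90535c6, c5deba4}.
Reachable from cd94aec: {0d2e6b6, 54063b8, 66731b6, 81c9249, 82b2dc4, 90535c6, cd94aec}.
Only in c5deba4's history (ahead): {c5deba4} — 1.
Only in cd94aec's history (behind): {0d2e6b6, 54063b8, 66731b6, cd94aec} — 4.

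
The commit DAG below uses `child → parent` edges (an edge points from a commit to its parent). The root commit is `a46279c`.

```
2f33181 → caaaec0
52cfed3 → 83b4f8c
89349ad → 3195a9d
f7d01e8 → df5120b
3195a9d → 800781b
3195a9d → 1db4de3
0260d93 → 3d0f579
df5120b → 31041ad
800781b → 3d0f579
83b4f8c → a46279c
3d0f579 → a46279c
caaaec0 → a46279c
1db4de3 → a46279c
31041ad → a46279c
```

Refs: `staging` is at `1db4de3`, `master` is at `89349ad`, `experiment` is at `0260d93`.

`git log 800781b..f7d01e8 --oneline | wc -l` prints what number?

Reachable from f7d01e8: {31041ad, a46279c, df5120b, f7d01e8}.
Reachable from 800781b: {3d0f579, 800781b, a46279c}.
In f7d01e8's history but not 800781b's: {31041ad, df5120b, f7d01e8} — 3 commits.

3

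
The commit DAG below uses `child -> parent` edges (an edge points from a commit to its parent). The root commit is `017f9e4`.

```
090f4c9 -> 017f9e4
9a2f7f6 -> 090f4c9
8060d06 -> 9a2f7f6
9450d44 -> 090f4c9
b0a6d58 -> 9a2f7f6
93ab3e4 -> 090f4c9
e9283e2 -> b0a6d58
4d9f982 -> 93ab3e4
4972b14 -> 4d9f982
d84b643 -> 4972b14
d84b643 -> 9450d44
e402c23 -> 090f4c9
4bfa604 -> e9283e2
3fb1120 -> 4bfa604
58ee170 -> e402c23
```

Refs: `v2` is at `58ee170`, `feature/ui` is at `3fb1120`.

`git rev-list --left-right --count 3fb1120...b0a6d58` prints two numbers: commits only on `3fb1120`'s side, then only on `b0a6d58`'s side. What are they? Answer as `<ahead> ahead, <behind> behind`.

Reachable from 3fb1120: {017f9e4, 090f4c9, 3fb1120, 4bfa604, 9a2f7f6, b0a6d58, e9283e2}.
Reachable from b0a6d58: {017f9e4, 090f4c9, 9a2f7f6, b0a6d58}.
Only in 3fb1120's history (ahead): {3fb1120, 4bfa604, e9283e2} — 3.
Only in b0a6d58's history (behind): {} — 0.

3 ahead, 0 behind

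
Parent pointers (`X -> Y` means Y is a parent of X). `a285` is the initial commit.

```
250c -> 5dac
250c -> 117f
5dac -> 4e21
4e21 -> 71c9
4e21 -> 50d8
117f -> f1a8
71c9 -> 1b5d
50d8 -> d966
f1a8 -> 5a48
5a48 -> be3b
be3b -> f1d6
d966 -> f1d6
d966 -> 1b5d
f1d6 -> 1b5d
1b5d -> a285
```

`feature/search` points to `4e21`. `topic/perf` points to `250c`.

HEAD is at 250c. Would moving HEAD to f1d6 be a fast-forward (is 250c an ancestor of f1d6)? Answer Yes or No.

No

A fast-forward from 250c to f1d6 is possible iff 250c is an ancestor of f1d6.
Ancestors of f1d6: {1b5d, a285, f1d6}.
250c is not among them, so fast-forward is not possible.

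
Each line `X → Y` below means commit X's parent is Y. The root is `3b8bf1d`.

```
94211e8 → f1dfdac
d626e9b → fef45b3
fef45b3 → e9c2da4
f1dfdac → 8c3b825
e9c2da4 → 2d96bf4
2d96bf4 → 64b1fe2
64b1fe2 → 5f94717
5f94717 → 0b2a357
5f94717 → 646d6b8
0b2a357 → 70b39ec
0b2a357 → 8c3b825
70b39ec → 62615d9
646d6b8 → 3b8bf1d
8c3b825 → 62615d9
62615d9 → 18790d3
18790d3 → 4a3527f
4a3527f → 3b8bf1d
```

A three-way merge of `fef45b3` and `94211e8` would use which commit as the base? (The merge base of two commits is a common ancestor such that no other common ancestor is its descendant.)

Ancestors of fef45b3: {0b2a357, 18790d3, 2d96bf4, 3b8bf1d, 4a3527f, 5f94717, 62615d9, 646d6b8, 64b1fe2, 70b39ec, 8c3b825, e9c2da4, fef45b3}.
Ancestors of 94211e8: {18790d3, 3b8bf1d, 4a3527f, 62615d9, 8c3b825, 94211e8, f1dfdac}.
Common ancestors: {18790d3, 3b8bf1d, 4a3527f, 62615d9, 8c3b825}.
Among these, 8c3b825 is not an ancestor of any other common ancestor — it is the merge base.

8c3b825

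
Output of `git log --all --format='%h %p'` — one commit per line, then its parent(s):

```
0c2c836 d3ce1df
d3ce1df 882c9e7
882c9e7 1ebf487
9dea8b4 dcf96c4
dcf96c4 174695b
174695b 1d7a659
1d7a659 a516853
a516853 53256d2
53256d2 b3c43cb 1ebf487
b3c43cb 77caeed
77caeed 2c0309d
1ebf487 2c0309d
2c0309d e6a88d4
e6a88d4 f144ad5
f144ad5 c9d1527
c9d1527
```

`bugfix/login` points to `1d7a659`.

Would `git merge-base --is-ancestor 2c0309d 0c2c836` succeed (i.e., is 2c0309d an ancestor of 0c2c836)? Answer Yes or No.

Ancestors of 0c2c836 (commits reachable by following parents): {0c2c836, 1ebf487, 2c0309d, 882c9e7, c9d1527, d3ce1df, e6a88d4, f144ad5}.
2c0309d is in that set, so it is an ancestor of 0c2c836.

Yes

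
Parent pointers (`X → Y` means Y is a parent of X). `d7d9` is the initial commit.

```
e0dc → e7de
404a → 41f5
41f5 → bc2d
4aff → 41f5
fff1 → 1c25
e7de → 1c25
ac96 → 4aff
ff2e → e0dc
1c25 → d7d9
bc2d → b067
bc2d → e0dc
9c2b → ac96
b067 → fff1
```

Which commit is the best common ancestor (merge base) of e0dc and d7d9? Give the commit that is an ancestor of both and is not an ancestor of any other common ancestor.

Ancestors of e0dc: {1c25, d7d9, e0dc, e7de}.
Ancestors of d7d9: {d7d9}.
Common ancestors: {d7d9}.
The only common ancestor is d7d9, so it is the merge base.

d7d9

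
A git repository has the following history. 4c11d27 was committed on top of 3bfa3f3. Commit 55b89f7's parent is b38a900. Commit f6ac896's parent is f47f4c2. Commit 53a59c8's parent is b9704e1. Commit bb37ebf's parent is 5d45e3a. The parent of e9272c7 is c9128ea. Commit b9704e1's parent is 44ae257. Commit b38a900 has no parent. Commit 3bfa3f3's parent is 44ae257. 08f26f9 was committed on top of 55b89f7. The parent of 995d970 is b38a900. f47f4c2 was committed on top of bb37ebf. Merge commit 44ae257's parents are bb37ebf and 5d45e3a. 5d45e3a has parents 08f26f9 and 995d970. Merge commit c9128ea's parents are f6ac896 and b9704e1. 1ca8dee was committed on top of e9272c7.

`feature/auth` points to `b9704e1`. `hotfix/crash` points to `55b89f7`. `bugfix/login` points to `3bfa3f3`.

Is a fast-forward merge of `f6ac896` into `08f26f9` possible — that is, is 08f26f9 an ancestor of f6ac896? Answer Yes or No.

A fast-forward from 08f26f9 to f6ac896 is possible iff 08f26f9 is an ancestor of f6ac896.
Ancestors of f6ac896: {08f26f9, 55b89f7, 5d45e3a, 995d970, b38a900, bb37ebf, f47f4c2, f6ac896}.
08f26f9 is among them, so fast-forward is possible.

Yes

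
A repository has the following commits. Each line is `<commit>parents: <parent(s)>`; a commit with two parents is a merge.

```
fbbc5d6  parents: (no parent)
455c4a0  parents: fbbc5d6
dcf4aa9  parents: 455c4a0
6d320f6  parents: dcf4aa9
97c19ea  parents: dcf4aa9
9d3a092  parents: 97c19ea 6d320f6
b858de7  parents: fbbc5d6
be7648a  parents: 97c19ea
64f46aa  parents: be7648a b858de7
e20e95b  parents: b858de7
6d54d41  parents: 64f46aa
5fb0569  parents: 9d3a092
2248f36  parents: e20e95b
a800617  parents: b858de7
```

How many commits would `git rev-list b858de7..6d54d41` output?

6

Reachable from 6d54d41: {455c4a0, 64f46aa, 6d54d41, 97c19ea, b858de7, be7648a, dcf4aa9, fbbc5d6}.
Reachable from b858de7: {b858de7, fbbc5d6}.
In 6d54d41's history but not b858de7's: {455c4a0, 64f46aa, 6d54d41, 97c19ea, be7648a, dcf4aa9} — 6 commits.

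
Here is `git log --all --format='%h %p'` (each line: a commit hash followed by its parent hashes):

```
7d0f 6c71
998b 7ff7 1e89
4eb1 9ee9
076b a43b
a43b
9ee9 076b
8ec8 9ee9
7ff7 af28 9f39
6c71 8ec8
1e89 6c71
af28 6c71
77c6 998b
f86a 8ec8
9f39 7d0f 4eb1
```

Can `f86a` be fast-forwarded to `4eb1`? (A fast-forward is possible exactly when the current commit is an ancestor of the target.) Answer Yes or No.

No

A fast-forward from f86a to 4eb1 is possible iff f86a is an ancestor of 4eb1.
Ancestors of 4eb1: {076b, 4eb1, 9ee9, a43b}.
f86a is not among them, so fast-forward is not possible.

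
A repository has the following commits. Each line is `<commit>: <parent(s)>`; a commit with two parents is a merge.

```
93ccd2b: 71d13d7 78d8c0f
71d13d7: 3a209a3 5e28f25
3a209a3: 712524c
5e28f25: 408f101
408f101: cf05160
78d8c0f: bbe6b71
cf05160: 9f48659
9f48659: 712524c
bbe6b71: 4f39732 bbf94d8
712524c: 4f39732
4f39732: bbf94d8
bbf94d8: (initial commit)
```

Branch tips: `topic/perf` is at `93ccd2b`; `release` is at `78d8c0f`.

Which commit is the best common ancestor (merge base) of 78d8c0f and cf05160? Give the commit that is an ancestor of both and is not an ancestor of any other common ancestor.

4f39732

Ancestors of 78d8c0f: {4f39732, 78d8c0f, bbe6b71, bbf94d8}.
Ancestors of cf05160: {4f39732, 712524c, 9f48659, bbf94d8, cf05160}.
Common ancestors: {4f39732, bbf94d8}.
Among these, 4f39732 is not an ancestor of any other common ancestor — it is the merge base.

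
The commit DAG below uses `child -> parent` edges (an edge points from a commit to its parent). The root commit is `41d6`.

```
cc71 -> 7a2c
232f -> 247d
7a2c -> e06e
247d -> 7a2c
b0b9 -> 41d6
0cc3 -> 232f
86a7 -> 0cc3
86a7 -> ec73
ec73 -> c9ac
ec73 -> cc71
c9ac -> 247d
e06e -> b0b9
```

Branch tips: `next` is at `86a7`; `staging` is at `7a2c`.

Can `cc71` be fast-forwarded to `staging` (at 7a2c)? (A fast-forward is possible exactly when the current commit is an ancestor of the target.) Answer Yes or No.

A fast-forward from cc71 to 7a2c is possible iff cc71 is an ancestor of 7a2c.
Ancestors of 7a2c: {41d6, 7a2c, b0b9, e06e}.
cc71 is not among them, so fast-forward is not possible.

No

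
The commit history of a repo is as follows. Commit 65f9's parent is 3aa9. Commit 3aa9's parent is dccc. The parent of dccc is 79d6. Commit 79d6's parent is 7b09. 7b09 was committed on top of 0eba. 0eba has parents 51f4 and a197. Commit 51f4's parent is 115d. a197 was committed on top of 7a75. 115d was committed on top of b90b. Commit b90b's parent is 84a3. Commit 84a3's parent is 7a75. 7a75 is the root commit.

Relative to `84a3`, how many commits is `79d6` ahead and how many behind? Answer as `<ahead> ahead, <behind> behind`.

7 ahead, 0 behind

Reachable from 79d6: {0eba, 115d, 51f4, 79d6, 7a75, 7b09, 84a3, a197, b90b}.
Reachable from 84a3: {7a75, 84a3}.
Only in 79d6's history (ahead): {0eba, 115d, 51f4, 79d6, 7b09, a197, b90b} — 7.
Only in 84a3's history (behind): {} — 0.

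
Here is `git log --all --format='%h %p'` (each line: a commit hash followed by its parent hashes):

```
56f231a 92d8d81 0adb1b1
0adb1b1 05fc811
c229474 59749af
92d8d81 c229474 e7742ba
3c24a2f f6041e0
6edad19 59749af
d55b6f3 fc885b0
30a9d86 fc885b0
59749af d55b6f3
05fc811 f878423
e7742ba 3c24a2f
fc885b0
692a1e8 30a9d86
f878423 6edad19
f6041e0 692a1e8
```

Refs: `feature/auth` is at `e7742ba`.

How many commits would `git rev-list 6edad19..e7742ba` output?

Reachable from e7742ba: {30a9d86, 3c24a2f, 692a1e8, e7742ba, f6041e0, fc885b0}.
Reachable from 6edad19: {59749af, 6edad19, d55b6f3, fc885b0}.
In e7742ba's history but not 6edad19's: {30a9d86, 3c24a2f, 692a1e8, e7742ba, f6041e0} — 5 commits.

5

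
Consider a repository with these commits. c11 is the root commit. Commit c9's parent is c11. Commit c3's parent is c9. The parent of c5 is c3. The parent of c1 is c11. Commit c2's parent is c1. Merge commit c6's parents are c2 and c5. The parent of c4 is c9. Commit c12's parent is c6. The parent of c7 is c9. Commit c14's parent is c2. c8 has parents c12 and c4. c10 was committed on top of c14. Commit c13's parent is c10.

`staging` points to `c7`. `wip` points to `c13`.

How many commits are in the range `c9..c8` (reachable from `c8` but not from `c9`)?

8

Reachable from c8: {c1, c11, c12, c2, c3, c4, c5, c6, c8, c9}.
Reachable from c9: {c11, c9}.
In c8's history but not c9's: {c1, c12, c2, c3, c4, c5, c6, c8} — 8 commits.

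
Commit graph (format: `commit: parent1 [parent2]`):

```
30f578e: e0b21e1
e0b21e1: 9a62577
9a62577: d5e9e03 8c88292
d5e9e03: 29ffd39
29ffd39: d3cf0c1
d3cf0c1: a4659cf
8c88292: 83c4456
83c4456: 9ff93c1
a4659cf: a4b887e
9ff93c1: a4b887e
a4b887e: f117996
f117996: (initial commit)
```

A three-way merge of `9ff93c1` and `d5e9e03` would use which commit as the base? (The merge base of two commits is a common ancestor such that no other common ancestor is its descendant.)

Ancestors of 9ff93c1: {9ff93c1, a4b887e, f117996}.
Ancestors of d5e9e03: {29ffd39, a4659cf, a4b887e, d3cf0c1, d5e9e03, f117996}.
Common ancestors: {a4b887e, f117996}.
Among these, a4b887e is not an ancestor of any other common ancestor — it is the merge base.

a4b887e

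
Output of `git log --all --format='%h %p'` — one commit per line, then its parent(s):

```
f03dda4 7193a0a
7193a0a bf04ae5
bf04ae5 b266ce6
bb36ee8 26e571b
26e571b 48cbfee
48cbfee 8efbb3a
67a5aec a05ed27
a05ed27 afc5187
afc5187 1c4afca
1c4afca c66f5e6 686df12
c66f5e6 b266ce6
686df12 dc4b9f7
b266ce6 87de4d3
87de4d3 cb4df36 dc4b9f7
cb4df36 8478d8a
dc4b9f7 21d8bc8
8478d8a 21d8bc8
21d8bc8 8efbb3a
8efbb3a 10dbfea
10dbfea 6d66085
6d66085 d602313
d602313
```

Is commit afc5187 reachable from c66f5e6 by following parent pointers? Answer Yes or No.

Ancestors of c66f5e6: {10dbfea, 21d8bc8, 6d66085, 8478d8a, 87de4d3, 8efbb3a, b266ce6, c66f5e6, cb4df36, d602313, dc4b9f7}.
afc5187 is not in that set, so it is not an ancestor of c66f5e6.

No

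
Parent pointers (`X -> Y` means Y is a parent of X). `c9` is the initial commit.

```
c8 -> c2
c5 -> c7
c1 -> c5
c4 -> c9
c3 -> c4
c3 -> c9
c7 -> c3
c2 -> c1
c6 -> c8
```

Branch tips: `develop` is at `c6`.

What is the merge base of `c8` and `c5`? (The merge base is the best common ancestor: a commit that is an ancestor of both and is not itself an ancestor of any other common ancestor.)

c5

Ancestors of c8: {c1, c2, c3, c4, c5, c7, c8, c9}.
Ancestors of c5: {c3, c4, c5, c7, c9}.
Common ancestors: {c3, c4, c5, c7, c9}.
Among these, c5 is not an ancestor of any other common ancestor — it is the merge base.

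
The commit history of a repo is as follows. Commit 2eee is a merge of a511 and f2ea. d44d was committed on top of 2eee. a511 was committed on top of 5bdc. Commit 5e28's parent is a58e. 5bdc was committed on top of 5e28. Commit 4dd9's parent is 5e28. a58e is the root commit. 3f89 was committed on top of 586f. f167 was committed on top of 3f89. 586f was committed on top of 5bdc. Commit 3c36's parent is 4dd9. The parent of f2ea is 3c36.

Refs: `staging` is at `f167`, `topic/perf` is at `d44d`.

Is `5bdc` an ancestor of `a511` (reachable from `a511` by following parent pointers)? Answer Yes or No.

Ancestors of a511 (commits reachable by following parents): {5bdc, 5e28, a511, a58e}.
5bdc is in that set, so it is an ancestor of a511.

Yes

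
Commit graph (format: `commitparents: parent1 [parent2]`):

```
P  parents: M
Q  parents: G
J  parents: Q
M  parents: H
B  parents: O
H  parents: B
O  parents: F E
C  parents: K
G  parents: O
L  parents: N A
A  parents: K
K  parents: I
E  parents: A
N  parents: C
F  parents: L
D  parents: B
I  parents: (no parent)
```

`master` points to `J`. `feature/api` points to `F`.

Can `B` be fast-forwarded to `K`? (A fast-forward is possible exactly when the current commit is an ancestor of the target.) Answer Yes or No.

No

A fast-forward from B to K is possible iff B is an ancestor of K.
Ancestors of K: {I, K}.
B is not among them, so fast-forward is not possible.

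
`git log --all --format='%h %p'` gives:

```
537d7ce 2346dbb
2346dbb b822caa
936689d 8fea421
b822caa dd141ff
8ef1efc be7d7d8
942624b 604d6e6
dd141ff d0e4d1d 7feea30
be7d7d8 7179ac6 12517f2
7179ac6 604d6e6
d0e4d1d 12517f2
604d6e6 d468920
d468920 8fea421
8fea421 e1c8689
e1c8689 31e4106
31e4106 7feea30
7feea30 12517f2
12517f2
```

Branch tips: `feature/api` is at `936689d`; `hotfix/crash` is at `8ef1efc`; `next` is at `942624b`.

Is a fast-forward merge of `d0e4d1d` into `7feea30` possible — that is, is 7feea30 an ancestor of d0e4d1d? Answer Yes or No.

No

A fast-forward from 7feea30 to d0e4d1d is possible iff 7feea30 is an ancestor of d0e4d1d.
Ancestors of d0e4d1d: {12517f2, d0e4d1d}.
7feea30 is not among them, so fast-forward is not possible.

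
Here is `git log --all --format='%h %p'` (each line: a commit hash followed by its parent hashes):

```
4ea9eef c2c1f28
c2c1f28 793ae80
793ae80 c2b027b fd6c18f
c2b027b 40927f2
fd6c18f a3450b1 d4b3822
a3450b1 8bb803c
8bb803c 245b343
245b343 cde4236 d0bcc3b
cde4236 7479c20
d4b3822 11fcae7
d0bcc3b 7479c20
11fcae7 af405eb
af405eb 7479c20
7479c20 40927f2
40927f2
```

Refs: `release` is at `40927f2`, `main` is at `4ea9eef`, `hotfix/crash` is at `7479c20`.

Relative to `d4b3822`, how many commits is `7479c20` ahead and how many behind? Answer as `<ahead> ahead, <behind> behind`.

Reachable from 7479c20: {40927f2, 7479c20}.
Reachable from d4b3822: {11fcae7, 40927f2, 7479c20, af405eb, d4b3822}.
Only in 7479c20's history (ahead): {} — 0.
Only in d4b3822's history (behind): {11fcae7, af405eb, d4b3822} — 3.

0 ahead, 3 behind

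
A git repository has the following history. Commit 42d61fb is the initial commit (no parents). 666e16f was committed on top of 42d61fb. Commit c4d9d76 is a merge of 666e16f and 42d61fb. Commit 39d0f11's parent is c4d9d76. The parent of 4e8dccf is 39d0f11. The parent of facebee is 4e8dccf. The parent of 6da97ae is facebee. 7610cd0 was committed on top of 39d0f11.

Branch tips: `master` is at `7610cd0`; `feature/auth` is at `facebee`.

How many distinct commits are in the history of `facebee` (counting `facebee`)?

6

Walking parent pointers from facebee: reachable set = {39d0f11, 42d61fb, 4e8dccf, 666e16f, c4d9d76, facebee}.
That is 6 commits.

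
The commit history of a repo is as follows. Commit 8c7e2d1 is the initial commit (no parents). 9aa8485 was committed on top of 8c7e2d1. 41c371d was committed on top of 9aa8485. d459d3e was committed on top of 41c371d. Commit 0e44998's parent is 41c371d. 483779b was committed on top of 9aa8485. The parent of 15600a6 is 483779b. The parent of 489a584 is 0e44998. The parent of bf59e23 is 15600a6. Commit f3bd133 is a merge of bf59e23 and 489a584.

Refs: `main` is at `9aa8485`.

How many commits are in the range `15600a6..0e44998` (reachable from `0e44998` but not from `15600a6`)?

2

Reachable from 0e44998: {0e44998, 41c371d, 8c7e2d1, 9aa8485}.
Reachable from 15600a6: {15600a6, 483779b, 8c7e2d1, 9aa8485}.
In 0e44998's history but not 15600a6's: {0e44998, 41c371d} — 2 commits.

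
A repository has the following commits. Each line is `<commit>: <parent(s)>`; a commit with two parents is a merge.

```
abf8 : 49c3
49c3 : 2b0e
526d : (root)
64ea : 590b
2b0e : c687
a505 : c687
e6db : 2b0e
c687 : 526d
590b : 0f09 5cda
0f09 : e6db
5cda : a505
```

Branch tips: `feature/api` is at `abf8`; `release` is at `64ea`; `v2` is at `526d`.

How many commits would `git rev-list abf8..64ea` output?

6

Reachable from 64ea: {0f09, 2b0e, 526d, 590b, 5cda, 64ea, a505, c687, e6db}.
Reachable from abf8: {2b0e, 49c3, 526d, abf8, c687}.
In 64ea's history but not abf8's: {0f09, 590b, 5cda, 64ea, a505, e6db} — 6 commits.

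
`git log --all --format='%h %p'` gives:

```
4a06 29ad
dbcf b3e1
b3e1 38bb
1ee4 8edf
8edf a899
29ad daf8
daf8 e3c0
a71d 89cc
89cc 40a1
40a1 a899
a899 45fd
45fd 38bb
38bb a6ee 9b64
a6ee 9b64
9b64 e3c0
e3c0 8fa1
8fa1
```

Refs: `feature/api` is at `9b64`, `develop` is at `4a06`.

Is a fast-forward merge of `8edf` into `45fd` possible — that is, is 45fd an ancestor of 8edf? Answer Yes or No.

Yes

A fast-forward from 45fd to 8edf is possible iff 45fd is an ancestor of 8edf.
Ancestors of 8edf: {38bb, 45fd, 8edf, 8fa1, 9b64, a6ee, a899, e3c0}.
45fd is among them, so fast-forward is possible.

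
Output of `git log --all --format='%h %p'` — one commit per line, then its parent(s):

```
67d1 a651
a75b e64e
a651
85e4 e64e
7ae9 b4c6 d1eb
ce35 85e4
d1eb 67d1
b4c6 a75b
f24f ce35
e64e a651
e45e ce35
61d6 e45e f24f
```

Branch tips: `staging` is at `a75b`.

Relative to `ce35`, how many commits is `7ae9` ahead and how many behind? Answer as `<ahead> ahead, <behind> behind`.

Reachable from 7ae9: {67d1, 7ae9, a651, a75b, b4c6, d1eb, e64e}.
Reachable from ce35: {85e4, a651, ce35, e64e}.
Only in 7ae9's history (ahead): {67d1, 7ae9, a75b, b4c6, d1eb} — 5.
Only in ce35's history (behind): {85e4, ce35} — 2.

5 ahead, 2 behind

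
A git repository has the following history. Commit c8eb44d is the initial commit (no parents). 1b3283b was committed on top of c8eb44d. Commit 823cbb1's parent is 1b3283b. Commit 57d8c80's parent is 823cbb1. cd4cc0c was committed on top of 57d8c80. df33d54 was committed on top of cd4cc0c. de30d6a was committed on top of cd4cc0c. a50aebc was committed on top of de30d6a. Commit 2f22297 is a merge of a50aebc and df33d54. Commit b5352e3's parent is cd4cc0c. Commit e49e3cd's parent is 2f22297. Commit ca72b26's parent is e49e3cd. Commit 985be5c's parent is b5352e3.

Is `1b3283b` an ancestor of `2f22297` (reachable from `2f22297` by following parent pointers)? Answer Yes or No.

Ancestors of 2f22297 (commits reachable by following parents): {1b3283b, 2f22297, 57d8c80, 823cbb1, a50aebc, c8eb44d, cd4cc0c, de30d6a, df33d54}.
1b3283b is in that set, so it is an ancestor of 2f22297.

Yes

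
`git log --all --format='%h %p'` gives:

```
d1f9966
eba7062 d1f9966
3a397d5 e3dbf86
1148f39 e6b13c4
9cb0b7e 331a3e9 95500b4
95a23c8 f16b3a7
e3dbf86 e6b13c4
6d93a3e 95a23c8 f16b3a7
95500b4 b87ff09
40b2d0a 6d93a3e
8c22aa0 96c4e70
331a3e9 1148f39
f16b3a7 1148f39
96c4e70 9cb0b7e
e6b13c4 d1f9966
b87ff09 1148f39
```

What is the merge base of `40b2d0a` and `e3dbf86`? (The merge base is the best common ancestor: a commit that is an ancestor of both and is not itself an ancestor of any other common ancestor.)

Ancestors of 40b2d0a: {1148f39, 40b2d0a, 6d93a3e, 95a23c8, d1f9966, e6b13c4, f16b3a7}.
Ancestors of e3dbf86: {d1f9966, e3dbf86, e6b13c4}.
Common ancestors: {d1f9966, e6b13c4}.
Among these, e6b13c4 is not an ancestor of any other common ancestor — it is the merge base.

e6b13c4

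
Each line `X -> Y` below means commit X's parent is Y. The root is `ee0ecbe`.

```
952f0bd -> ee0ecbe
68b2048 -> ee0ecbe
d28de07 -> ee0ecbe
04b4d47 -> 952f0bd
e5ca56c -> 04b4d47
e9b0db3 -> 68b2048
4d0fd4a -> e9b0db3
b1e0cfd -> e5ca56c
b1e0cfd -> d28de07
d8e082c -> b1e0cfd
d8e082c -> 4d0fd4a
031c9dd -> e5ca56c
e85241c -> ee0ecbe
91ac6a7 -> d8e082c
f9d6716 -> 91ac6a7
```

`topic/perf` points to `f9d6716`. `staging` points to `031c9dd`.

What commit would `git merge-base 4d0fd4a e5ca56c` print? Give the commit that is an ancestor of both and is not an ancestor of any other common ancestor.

Ancestors of 4d0fd4a: {4d0fd4a, 68b2048, e9b0db3, ee0ecbe}.
Ancestors of e5ca56c: {04b4d47, 952f0bd, e5ca56c, ee0ecbe}.
Common ancestors: {ee0ecbe}.
The only common ancestor is ee0ecbe, so it is the merge base.

ee0ecbe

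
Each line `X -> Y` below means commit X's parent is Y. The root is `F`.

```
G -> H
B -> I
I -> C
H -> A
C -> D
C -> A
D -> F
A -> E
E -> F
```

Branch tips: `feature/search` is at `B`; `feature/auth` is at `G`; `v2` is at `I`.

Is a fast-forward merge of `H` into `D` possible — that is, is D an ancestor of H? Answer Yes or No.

No

A fast-forward from D to H is possible iff D is an ancestor of H.
Ancestors of H: {A, E, F, H}.
D is not among them, so fast-forward is not possible.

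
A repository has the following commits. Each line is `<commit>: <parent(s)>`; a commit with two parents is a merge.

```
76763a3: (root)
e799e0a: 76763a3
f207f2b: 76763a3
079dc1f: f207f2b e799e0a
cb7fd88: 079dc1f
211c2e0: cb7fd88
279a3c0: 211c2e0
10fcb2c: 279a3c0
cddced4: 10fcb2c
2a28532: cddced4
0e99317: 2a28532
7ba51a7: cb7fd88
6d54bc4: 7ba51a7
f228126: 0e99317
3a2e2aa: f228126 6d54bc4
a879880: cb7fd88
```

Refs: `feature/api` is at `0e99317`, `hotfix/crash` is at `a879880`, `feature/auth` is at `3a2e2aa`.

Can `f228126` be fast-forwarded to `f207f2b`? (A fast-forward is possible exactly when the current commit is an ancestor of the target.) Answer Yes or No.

No

A fast-forward from f228126 to f207f2b is possible iff f228126 is an ancestor of f207f2b.
Ancestors of f207f2b: {76763a3, f207f2b}.
f228126 is not among them, so fast-forward is not possible.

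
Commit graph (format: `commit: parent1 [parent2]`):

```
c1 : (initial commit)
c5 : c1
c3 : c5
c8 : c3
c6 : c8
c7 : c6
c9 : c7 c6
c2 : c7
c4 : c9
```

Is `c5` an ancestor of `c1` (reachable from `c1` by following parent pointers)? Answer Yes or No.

Ancestors of c1: {c1}.
c5 is not in that set, so it is not an ancestor of c1.

No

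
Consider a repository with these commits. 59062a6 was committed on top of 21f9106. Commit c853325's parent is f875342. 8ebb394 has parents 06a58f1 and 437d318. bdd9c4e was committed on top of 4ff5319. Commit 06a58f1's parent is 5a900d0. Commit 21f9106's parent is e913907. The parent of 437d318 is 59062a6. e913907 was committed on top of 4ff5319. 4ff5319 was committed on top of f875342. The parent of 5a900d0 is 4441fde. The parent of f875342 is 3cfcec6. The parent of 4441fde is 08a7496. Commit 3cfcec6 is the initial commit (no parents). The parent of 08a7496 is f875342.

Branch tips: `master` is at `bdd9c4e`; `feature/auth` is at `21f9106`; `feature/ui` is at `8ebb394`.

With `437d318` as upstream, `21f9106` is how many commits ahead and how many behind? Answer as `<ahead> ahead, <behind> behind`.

0 ahead, 2 behind

Reachable from 21f9106: {21f9106, 3cfcec6, 4ff5319, e913907, f875342}.
Reachable from 437d318: {21f9106, 3cfcec6, 437d318, 4ff5319, 59062a6, e913907, f875342}.
Only in 21f9106's history (ahead): {} — 0.
Only in 437d318's history (behind): {437d318, 59062a6} — 2.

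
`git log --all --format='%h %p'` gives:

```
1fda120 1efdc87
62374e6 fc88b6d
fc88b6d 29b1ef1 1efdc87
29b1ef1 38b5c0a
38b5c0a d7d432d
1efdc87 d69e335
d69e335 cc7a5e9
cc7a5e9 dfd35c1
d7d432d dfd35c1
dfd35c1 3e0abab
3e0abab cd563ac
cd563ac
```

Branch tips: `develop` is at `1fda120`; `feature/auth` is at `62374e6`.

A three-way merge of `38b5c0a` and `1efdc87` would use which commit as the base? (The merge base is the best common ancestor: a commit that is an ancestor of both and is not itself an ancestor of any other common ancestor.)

Ancestors of 38b5c0a: {38b5c0a, 3e0abab, cd563ac, d7d432d, dfd35c1}.
Ancestors of 1efdc87: {1efdc87, 3e0abab, cc7a5e9, cd563ac, d69e335, dfd35c1}.
Common ancestors: {3e0abab, cd563ac, dfd35c1}.
Among these, dfd35c1 is not an ancestor of any other common ancestor — it is the merge base.

dfd35c1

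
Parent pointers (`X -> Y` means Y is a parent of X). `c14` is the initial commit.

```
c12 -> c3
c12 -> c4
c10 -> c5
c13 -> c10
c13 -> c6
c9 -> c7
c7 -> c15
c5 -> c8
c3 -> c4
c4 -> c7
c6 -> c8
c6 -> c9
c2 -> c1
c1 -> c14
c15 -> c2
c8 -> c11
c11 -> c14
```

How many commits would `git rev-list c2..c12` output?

5

Reachable from c12: {c1, c12, c14, c15, c2, c3, c4, c7}.
Reachable from c2: {c1, c14, c2}.
In c12's history but not c2's: {c12, c15, c3, c4, c7} — 5 commits.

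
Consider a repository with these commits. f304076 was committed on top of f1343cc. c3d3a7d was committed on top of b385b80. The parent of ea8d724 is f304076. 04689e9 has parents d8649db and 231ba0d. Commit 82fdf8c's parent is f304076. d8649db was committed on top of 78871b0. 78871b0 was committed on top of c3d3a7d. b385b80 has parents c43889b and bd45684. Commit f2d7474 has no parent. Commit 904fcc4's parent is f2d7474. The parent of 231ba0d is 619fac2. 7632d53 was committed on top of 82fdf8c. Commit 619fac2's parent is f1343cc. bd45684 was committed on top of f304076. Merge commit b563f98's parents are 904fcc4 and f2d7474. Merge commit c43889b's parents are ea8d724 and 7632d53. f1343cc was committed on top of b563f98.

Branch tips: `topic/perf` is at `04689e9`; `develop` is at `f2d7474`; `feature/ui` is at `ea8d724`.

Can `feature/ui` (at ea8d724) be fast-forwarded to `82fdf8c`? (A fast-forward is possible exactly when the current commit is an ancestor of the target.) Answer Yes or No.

A fast-forward from ea8d724 to 82fdf8c is possible iff ea8d724 is an ancestor of 82fdf8c.
Ancestors of 82fdf8c: {82fdf8c, 904fcc4, b563f98, f1343cc, f2d7474, f304076}.
ea8d724 is not among them, so fast-forward is not possible.

No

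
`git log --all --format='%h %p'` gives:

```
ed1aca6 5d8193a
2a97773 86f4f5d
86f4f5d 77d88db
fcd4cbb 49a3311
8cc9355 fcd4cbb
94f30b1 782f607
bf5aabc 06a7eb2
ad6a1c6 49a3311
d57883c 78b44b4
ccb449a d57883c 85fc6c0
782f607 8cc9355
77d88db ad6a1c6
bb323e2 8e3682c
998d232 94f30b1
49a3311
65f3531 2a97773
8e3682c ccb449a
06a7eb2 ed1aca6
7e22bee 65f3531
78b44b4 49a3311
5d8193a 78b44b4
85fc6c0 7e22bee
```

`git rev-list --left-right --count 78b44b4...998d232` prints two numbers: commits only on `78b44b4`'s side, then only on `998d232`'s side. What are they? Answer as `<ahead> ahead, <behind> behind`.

1 ahead, 5 behind

Reachable from 78b44b4: {49a3311, 78b44b4}.
Reachable from 998d232: {49a3311, 782f607, 8cc9355, 94f30b1, 998d232, fcd4cbb}.
Only in 78b44b4's history (ahead): {78b44b4} — 1.
Only in 998d232's history (behind): {782f607, 8cc9355, 94f30b1, 998d232, fcd4cbb} — 5.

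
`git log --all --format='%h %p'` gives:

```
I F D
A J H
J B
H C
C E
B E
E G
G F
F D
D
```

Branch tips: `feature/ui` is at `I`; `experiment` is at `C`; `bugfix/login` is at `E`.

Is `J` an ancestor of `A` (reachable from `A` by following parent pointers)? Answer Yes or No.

Ancestors of A (commits reachable by following parents): {A, B, C, D, E, F, G, H, J}.
J is in that set, so it is an ancestor of A.

Yes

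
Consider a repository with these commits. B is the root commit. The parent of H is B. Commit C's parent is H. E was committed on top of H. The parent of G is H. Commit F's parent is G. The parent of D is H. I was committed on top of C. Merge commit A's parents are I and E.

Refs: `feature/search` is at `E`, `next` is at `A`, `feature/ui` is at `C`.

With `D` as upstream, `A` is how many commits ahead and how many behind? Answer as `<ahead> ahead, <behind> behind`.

Reachable from A: {A, B, C, E, H, I}.
Reachable from D: {B, D, H}.
Only in A's history (ahead): {A, C, E, I} — 4.
Only in D's history (behind): {D} — 1.

4 ahead, 1 behind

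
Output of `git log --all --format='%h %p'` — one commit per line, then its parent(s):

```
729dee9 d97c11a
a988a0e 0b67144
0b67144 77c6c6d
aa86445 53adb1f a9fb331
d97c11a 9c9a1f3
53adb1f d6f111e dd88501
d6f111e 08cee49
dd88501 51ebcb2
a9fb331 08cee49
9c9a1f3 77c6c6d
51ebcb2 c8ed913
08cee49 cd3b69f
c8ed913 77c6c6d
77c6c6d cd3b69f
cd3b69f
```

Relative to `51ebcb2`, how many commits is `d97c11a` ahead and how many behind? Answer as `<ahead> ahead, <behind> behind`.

2 ahead, 2 behind

Reachable from d97c11a: {77c6c6d, 9c9a1f3, cd3b69f, d97c11a}.
Reachable from 51ebcb2: {51ebcb2, 77c6c6d, c8ed913, cd3b69f}.
Only in d97c11a's history (ahead): {9c9a1f3, d97c11a} — 2.
Only in 51ebcb2's history (behind): {51ebcb2, c8ed913} — 2.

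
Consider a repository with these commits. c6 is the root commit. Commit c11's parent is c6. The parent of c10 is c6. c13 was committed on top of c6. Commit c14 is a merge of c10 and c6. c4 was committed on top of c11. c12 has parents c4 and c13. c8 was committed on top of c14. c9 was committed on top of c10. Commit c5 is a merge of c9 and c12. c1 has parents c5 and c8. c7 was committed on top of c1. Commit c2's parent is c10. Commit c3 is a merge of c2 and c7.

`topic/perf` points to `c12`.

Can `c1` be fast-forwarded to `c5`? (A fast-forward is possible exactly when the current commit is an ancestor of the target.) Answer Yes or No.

No

A fast-forward from c1 to c5 is possible iff c1 is an ancestor of c5.
Ancestors of c5: {c10, c11, c12, c13, c4, c5, c6, c9}.
c1 is not among them, so fast-forward is not possible.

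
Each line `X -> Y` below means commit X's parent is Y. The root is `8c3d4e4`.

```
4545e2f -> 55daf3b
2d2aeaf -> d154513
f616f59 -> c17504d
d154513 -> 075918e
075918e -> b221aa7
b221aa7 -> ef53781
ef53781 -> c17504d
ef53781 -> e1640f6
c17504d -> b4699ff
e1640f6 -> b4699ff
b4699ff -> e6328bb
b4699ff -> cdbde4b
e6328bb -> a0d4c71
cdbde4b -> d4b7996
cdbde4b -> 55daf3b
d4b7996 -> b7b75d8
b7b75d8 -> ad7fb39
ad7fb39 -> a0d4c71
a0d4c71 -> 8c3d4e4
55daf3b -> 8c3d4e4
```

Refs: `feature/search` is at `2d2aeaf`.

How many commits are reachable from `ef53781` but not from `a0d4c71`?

Reachable from ef53781: {55daf3b, 8c3d4e4, a0d4c71, ad7fb39, b4699ff, b7b75d8, c17504d, cdbde4b, d4b7996, e1640f6, e6328bb, ef53781}.
Reachable from a0d4c71: {8c3d4e4, a0d4c71}.
In ef53781's history but not a0d4c71's: {55daf3b, ad7fb39, b4699ff, b7b75d8, c17504d, cdbde4b, d4b7996, e1640f6, e6328bb, ef53781} — 10 commits.

10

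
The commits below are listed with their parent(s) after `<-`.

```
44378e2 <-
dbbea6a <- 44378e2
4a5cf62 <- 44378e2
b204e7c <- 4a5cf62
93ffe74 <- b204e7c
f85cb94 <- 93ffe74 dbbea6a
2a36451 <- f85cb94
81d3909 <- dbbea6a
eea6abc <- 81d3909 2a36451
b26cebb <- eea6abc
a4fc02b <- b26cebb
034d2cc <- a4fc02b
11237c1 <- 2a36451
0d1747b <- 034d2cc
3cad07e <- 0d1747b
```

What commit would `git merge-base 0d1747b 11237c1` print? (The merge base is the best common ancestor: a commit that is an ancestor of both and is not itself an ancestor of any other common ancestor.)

Ancestors of 0d1747b: {034d2cc, 0d1747b, 2a36451, 44378e2, 4a5cf62, 81d3909, 93ffe74, a4fc02b, b204e7c, b26cebb, dbbea6a, eea6abc, f85cb94}.
Ancestors of 11237c1: {11237c1, 2a36451, 44378e2, 4a5cf62, 93ffe74, b204e7c, dbbea6a, f85cb94}.
Common ancestors: {2a36451, 44378e2, 4a5cf62, 93ffe74, b204e7c, dbbea6a, f85cb94}.
Among these, 2a36451 is not an ancestor of any other common ancestor — it is the merge base.

2a36451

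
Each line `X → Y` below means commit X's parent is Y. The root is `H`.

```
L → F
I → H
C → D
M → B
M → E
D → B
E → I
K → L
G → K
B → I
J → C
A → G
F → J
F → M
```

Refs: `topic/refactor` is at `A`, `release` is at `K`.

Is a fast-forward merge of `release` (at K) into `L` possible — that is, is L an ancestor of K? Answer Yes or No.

A fast-forward from L to K is possible iff L is an ancestor of K.
Ancestors of K: {B, C, D, E, F, H, I, J, K, L, M}.
L is among them, so fast-forward is possible.

Yes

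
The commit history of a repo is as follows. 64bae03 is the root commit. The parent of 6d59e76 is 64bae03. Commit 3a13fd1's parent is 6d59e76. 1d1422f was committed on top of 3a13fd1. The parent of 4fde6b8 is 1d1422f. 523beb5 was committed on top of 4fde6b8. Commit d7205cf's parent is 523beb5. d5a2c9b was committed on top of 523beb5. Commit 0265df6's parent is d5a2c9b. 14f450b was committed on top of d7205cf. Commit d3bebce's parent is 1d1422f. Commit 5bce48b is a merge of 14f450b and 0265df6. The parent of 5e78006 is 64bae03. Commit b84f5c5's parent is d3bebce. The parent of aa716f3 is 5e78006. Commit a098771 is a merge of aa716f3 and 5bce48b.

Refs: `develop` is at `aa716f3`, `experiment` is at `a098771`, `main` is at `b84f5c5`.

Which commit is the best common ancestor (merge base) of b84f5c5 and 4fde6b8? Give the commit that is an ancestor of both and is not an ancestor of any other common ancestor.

Ancestors of b84f5c5: {1d1422f, 3a13fd1, 64bae03, 6d59e76, b84f5c5, d3bebce}.
Ancestors of 4fde6b8: {1d1422f, 3a13fd1, 4fde6b8, 64bae03, 6d59e76}.
Common ancestors: {1d1422f, 3a13fd1, 64bae03, 6d59e76}.
Among these, 1d1422f is not an ancestor of any other common ancestor — it is the merge base.

1d1422f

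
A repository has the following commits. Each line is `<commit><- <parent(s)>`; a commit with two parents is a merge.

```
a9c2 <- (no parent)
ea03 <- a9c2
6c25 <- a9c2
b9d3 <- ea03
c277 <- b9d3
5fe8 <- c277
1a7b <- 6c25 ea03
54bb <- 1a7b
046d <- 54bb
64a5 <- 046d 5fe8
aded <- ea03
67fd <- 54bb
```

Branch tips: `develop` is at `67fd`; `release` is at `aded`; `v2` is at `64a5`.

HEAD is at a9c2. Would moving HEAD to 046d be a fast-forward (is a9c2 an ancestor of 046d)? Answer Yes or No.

Yes

A fast-forward from a9c2 to 046d is possible iff a9c2 is an ancestor of 046d.
Ancestors of 046d: {046d, 1a7b, 54bb, 6c25, a9c2, ea03}.
a9c2 is among them, so fast-forward is possible.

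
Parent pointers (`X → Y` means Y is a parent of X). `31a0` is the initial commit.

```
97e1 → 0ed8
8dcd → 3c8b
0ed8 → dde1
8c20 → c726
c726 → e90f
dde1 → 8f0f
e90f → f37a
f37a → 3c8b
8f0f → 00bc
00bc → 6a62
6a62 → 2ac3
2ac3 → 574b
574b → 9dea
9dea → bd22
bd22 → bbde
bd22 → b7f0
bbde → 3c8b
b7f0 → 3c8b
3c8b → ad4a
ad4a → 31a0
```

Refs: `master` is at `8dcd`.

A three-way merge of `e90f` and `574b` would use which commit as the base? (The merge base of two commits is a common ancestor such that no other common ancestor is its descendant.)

3c8b

Ancestors of e90f: {31a0, 3c8b, ad4a, e90f, f37a}.
Ancestors of 574b: {31a0, 3c8b, 574b, 9dea, ad4a, b7f0, bbde, bd22}.
Common ancestors: {31a0, 3c8b, ad4a}.
Among these, 3c8b is not an ancestor of any other common ancestor — it is the merge base.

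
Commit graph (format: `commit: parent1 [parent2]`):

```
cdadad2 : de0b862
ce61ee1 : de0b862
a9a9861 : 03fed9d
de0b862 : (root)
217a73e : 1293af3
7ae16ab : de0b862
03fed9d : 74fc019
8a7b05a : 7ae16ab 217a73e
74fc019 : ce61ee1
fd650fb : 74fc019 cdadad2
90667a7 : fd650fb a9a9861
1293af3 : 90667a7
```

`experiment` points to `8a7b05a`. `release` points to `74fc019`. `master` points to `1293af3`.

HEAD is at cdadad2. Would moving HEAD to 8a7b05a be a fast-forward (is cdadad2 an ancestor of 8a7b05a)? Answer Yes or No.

A fast-forward from cdadad2 to 8a7b05a is possible iff cdadad2 is an ancestor of 8a7b05a.
Ancestors of 8a7b05a: {03fed9d, 1293af3, 217a73e, 74fc019, 7ae16ab, 8a7b05a, 90667a7, a9a9861, cdadad2, ce61ee1, de0b862, fd650fb}.
cdadad2 is among them, so fast-forward is possible.

Yes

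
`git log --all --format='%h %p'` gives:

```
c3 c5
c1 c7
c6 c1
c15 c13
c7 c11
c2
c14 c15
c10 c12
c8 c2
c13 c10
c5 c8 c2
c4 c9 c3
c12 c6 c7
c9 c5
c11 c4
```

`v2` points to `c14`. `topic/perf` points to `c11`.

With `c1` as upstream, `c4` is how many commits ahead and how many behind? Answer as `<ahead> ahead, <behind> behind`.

0 ahead, 3 behind

Reachable from c4: {c2, c3, c4, c5, c8, c9}.
Reachable from c1: {c1, c11, c2, c3, c4, c5, c7, c8, c9}.
Only in c4's history (ahead): {} — 0.
Only in c1's history (behind): {c1, c11, c7} — 3.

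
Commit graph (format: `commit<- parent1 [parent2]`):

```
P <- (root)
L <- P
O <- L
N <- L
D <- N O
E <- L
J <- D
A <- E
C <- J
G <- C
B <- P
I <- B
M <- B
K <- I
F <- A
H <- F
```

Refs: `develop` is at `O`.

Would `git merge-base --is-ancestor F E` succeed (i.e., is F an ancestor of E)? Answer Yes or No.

Ancestors of E: {E, L, P}.
F is not in that set, so it is not an ancestor of E.

No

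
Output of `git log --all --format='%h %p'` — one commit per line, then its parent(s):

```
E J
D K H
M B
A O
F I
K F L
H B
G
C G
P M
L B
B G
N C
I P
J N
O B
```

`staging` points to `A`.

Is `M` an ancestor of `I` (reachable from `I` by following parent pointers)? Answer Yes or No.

Ancestors of I (commits reachable by following parents): {B, G, I, M, P}.
M is in that set, so it is an ancestor of I.

Yes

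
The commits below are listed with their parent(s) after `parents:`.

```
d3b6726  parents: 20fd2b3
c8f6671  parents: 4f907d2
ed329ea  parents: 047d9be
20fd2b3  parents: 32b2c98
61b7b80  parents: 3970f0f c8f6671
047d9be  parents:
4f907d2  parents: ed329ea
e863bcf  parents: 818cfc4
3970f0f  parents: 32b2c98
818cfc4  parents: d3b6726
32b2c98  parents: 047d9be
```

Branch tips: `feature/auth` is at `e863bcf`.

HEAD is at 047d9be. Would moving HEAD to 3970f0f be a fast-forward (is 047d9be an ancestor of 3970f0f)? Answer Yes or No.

Yes

A fast-forward from 047d9be to 3970f0f is possible iff 047d9be is an ancestor of 3970f0f.
Ancestors of 3970f0f: {047d9be, 32b2c98, 3970f0f}.
047d9be is among them, so fast-forward is possible.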